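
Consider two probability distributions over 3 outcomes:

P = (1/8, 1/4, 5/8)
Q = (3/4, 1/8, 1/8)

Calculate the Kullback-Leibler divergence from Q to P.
D(P||Q) = Σ P(i) log₂(P(i)/Q(i))
  i=0: (1/8) × log₂((1/8)/(3/4)) = (1/8) × log₂(1/6) = -0.3231
  i=1: (1/4) × log₂((1/4)/(1/8)) = (1/4) × log₂(2) = 0.2500
  i=2: (5/8) × log₂((5/8)/(1/8)) = (5/8) × log₂(5) = 1.4512
D(P||Q) = -0.3231 + 0.2500 + 1.4512
  = 1.3781 bits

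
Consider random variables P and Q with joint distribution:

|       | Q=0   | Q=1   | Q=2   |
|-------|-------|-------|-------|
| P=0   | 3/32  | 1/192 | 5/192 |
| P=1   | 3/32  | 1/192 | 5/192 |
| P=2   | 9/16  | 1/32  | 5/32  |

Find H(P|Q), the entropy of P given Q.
Marginal P(Q) (column sums):
  P(Q=0) = 3/32 + 3/32 + 9/16 = 3/4
  P(Q=1) = 1/192 + 1/192 + 1/32 = 1/24
  P(Q=2) = 5/192 + 5/192 + 5/32 = 5/24

H(P|Q) = -Σ P(P,Q)·log₂ P(P|Q), where P(P|Q) = P(P,Q) / P(Q)
  (P=0,Q=0): P(P|Q) = (3/32)/(3/4) = 1/8;  -(3/32)·log₂(1/8) = 0.2813
  (P=0,Q=1): P(P|Q) = (1/192)/(1/24) = 1/8;  -(1/192)·log₂(1/8) = 0.0156
  (P=0,Q=2): P(P|Q) = (5/192)/(5/24) = 1/8;  -(5/192)·log₂(1/8) = 0.0781
  (P=1,Q=0): P(P|Q) = (3/32)/(3/4) = 1/8;  -(3/32)·log₂(1/8) = 0.2813
  (P=1,Q=1): P(P|Q) = (1/192)/(1/24) = 1/8;  -(1/192)·log₂(1/8) = 0.0156
  (P=1,Q=2): P(P|Q) = (5/192)/(5/24) = 1/8;  -(5/192)·log₂(1/8) = 0.0781
  (P=2,Q=0): P(P|Q) = (9/16)/(3/4) = 3/4;  -(9/16)·log₂(3/4) = 0.2335
  (P=2,Q=1): P(P|Q) = (1/32)/(1/24) = 3/4;  -(1/32)·log₂(3/4) = 0.0130
  (P=2,Q=2): P(P|Q) = (5/32)/(5/24) = 3/4;  -(5/32)·log₂(3/4) = 0.0648
H(P|Q) = 0.2813 + 0.0156 + 0.0781 + 0.2813 + 0.0156 + 0.0781 + 0.2335 + 0.0130 + 0.0648
  = 1.0613 bits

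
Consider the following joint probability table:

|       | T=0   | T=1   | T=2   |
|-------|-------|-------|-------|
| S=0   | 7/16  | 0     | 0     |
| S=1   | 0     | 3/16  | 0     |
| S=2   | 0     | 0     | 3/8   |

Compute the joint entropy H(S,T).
H(S,T) = -Σ P(S,T) log₂ P(S,T), summed over the non-zero cells:
H(S,T) = -[(7/16)·log₂(7/16) + (3/16)·log₂(3/16) + (3/8)·log₂(3/8)]
  = 0.5218 + 0.4528 + 0.5306
  = 1.5052 bits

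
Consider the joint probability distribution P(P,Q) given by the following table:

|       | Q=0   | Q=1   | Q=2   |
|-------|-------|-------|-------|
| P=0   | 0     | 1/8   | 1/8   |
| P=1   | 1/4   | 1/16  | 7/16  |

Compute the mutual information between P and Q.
Marginal P(P) (row sums):
  P(P=0) = 0 + 1/8 + 1/8 = 1/4
  P(P=1) = 1/4 + 1/16 + 7/16 = 3/4
Marginal P(Q) (column sums):
  P(Q=0) = 0 + 1/4 = 1/4
  P(Q=1) = 1/8 + 1/16 = 3/16
  P(Q=2) = 1/8 + 7/16 = 9/16

H(P) = -[(1/4)·log₂(1/4) + (3/4)·log₂(3/4)]
  = 0.5000 + 0.3113
  = 0.8113 bits
H(Q) = -[(1/4)·log₂(1/4) + (3/16)·log₂(3/16) + (9/16)·log₂(9/16)]
  = 0.5000 + 0.4528 + 0.4669
  = 1.4197 bits
H(P,Q) = -[(1/8)·log₂(1/8) + (1/8)·log₂(1/8) + (1/4)·log₂(1/4) + (1/16)·log₂(1/16) + (7/16)·log₂(7/16)]
  = 0.3750 + 0.3750 + 0.5000 + 0.2500 + 0.5218
  = 2.0218 bits

I(P;Q) = H(P) + H(Q) - H(P,Q)
  = 0.8113 + 1.4197 - 2.0218
  = 0.2092 bits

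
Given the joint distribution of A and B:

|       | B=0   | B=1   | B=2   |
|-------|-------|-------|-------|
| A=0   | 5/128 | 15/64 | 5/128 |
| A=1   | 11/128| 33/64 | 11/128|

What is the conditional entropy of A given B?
Marginal P(B) (column sums):
  P(B=0) = 5/128 + 11/128 = 1/8
  P(B=1) = 15/64 + 33/64 = 3/4
  P(B=2) = 5/128 + 11/128 = 1/8

H(A|B) = -Σ P(A,B)·log₂ P(A|B), where P(A|B) = P(A,B) / P(B)
  (A=0,B=0): P(A|B) = (5/128)/(1/8) = 5/16;  -(5/128)·log₂(5/16) = 0.0655
  (A=0,B=1): P(A|B) = (15/64)/(3/4) = 5/16;  -(15/64)·log₂(5/16) = 0.3933
  (A=0,B=2): P(A|B) = (5/128)/(1/8) = 5/16;  -(5/128)·log₂(5/16) = 0.0655
  (A=1,B=0): P(A|B) = (11/128)/(1/8) = 11/16;  -(11/128)·log₂(11/16) = 0.0465
  (A=1,B=1): P(A|B) = (33/64)/(3/4) = 11/16;  -(33/64)·log₂(11/16) = 0.2787
  (A=1,B=2): P(A|B) = (11/128)/(1/8) = 11/16;  -(11/128)·log₂(11/16) = 0.0465
H(A|B) = 0.0655 + 0.3933 + 0.0655 + 0.0465 + 0.2787 + 0.0465
  = 0.8960 bits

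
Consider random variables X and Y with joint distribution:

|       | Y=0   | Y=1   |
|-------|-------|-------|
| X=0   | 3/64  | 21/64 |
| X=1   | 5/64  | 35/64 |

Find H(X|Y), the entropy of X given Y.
Marginal P(Y) (column sums):
  P(Y=0) = 3/64 + 5/64 = 1/8
  P(Y=1) = 21/64 + 35/64 = 7/8

H(X|Y) = -Σ P(X,Y)·log₂ P(X|Y), where P(X|Y) = P(X,Y) / P(Y)
  (X=0,Y=0): P(X|Y) = (3/64)/(1/8) = 3/8;  -(3/64)·log₂(3/8) = 0.0663
  (X=0,Y=1): P(X|Y) = (21/64)/(7/8) = 3/8;  -(21/64)·log₂(3/8) = 0.4643
  (X=1,Y=0): P(X|Y) = (5/64)/(1/8) = 5/8;  -(5/64)·log₂(5/8) = 0.0530
  (X=1,Y=1): P(X|Y) = (35/64)/(7/8) = 5/8;  -(35/64)·log₂(5/8) = 0.3708
H(X|Y) = 0.0663 + 0.4643 + 0.0530 + 0.3708
  = 0.9544 bits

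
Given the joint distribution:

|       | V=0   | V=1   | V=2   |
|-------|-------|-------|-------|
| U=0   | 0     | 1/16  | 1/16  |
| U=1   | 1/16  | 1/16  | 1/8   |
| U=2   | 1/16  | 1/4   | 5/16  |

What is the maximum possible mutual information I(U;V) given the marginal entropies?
The upper bound on mutual information is I(U;V) ≤ min(H(U), H(V)).

Marginal P(U) (row sums):
  P(U=0) = 0 + 1/16 + 1/16 = 1/8
  P(U=1) = 1/16 + 1/16 + 1/8 = 1/4
  P(U=2) = 1/16 + 1/4 + 5/16 = 5/8
Marginal P(V) (column sums):
  P(V=0) = 0 + 1/16 + 1/16 = 1/8
  P(V=1) = 1/16 + 1/16 + 1/4 = 3/8
  P(V=2) = 1/16 + 1/8 + 5/16 = 1/2

H(U) = -[(1/8)·log₂(1/8) + (1/4)·log₂(1/4) + (5/8)·log₂(5/8)]
  = 0.3750 + 0.5000 + 0.4238
  = 1.2988 bits
H(V) = -[(1/8)·log₂(1/8) + (3/8)·log₂(3/8) + (1/2)·log₂(1/2)]
  = 0.3750 + 0.5306 + 0.5000
  = 1.4056 bits

Maximum possible I(U;V) = min(1.2988, 1.4056) = 1.2988 bits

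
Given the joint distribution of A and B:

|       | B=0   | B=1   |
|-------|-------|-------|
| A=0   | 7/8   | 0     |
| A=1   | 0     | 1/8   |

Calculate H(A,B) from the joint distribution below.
H(A,B) = -Σ P(A,B) log₂ P(A,B), summed over the non-zero cells:
H(A,B) = -[(7/8)·log₂(7/8) + (1/8)·log₂(1/8)]
  = 0.1686 + 0.3750
  = 0.5436 bits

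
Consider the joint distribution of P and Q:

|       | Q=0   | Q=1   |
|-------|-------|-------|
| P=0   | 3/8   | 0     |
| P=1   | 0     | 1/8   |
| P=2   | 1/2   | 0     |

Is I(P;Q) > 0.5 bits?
Marginal P(P) (row sums):
  P(P=0) = 3/8 + 0 = 3/8
  P(P=1) = 0 + 1/8 = 1/8
  P(P=2) = 1/2 + 0 = 1/2
Marginal P(Q) (column sums):
  P(Q=0) = 3/8 + 0 + 1/2 = 7/8
  P(Q=1) = 0 + 1/8 + 0 = 1/8

H(P) = -[(3/8)·log₂(3/8) + (1/8)·log₂(1/8) + (1/2)·log₂(1/2)]
  = 0.5306 + 0.3750 + 0.5000
  = 1.4056 bits
H(Q) = -[(7/8)·log₂(7/8) + (1/8)·log₂(1/8)]
  = 0.1686 + 0.3750
  = 0.5436 bits
H(P,Q) = -[(3/8)·log₂(3/8) + (1/8)·log₂(1/8) + (1/2)·log₂(1/2)]
  = 0.5306 + 0.3750 + 0.5000
  = 1.4056 bits

I(P;Q) = H(P) + H(Q) - H(P,Q)
  = 1.4056 + 0.5436 - 1.4056
  = 0.5436 bits

Yes. I(P;Q) = 0.5436 bits, which is > 0.5 bits.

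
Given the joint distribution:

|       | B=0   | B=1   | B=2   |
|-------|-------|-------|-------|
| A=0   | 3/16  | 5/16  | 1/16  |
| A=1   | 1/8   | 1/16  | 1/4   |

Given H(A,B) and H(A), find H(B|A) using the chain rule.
From the chain rule: H(A,B) = H(A) + H(B|A)
Therefore: H(B|A) = H(A,B) - H(A)

H(A,B) = -[(3/16)·log₂(3/16) + (5/16)·log₂(5/16) + (1/16)·log₂(1/16) + (1/8)·log₂(1/8) + (1/16)·log₂(1/16) + (1/4)·log₂(1/4)]
  = 0.4528 + 0.5244 + 0.2500 + 0.3750 + 0.2500 + 0.5000
  = 2.3522 bits
Marginal P(A) (row sums):
  P(A=0) = 3/16 + 5/16 + 1/16 = 9/16
  P(A=1) = 1/8 + 1/16 + 1/4 = 7/16
H(A) = -[(9/16)·log₂(9/16) + (7/16)·log₂(7/16)]
  = 0.4669 + 0.5218
  = 0.9887 bits

H(B|A) = 2.3522 - 0.9887 = 1.3635 bits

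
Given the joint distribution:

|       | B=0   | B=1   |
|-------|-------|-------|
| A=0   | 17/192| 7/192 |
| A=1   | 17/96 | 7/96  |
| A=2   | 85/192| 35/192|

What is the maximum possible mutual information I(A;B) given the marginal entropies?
The upper bound on mutual information is I(A;B) ≤ min(H(A), H(B)).

Marginal P(A) (row sums):
  P(A=0) = 17/192 + 7/192 = 1/8
  P(A=1) = 17/96 + 7/96 = 1/4
  P(A=2) = 85/192 + 35/192 = 5/8
Marginal P(B) (column sums):
  P(B=0) = 17/192 + 17/96 + 85/192 = 17/24
  P(B=1) = 7/192 + 7/96 + 35/192 = 7/24

H(A) = -[(1/8)·log₂(1/8) + (1/4)·log₂(1/4) + (5/8)·log₂(5/8)]
  = 0.3750 + 0.5000 + 0.4238
  = 1.2988 bits
H(B) = -[(17/24)·log₂(17/24) + (7/24)·log₂(7/24)]
  = 0.3524 + 0.5185
  = 0.8709 bits

Maximum possible I(A;B) = min(1.2988, 0.8709) = 0.8709 bits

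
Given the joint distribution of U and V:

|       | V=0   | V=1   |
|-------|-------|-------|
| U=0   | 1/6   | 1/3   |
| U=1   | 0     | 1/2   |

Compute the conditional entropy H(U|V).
Marginal P(V) (column sums):
  P(V=0) = 1/6 + 0 = 1/6
  P(V=1) = 1/3 + 1/2 = 5/6

H(U|V) = -Σ P(U,V)·log₂ P(U|V), where P(U|V) = P(U,V) / P(V)
  (cells with P(U,V) = 0 contribute 0)
  (U=0,V=0): P(U|V) = (1/6)/(1/6) = 1;  -(1/6)·log₂(1) = 0.0000
  (U=0,V=1): P(U|V) = (1/3)/(5/6) = 2/5;  -(1/3)·log₂(2/5) = 0.4406
  (U=1,V=1): P(U|V) = (1/2)/(5/6) = 3/5;  -(1/2)·log₂(3/5) = 0.3685
H(U|V) = 0.0000 + 0.4406 + 0.3685
  = 0.8091 bits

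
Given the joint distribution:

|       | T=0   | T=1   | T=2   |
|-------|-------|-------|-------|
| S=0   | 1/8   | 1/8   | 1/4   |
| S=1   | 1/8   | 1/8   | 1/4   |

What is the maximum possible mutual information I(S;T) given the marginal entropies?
The upper bound on mutual information is I(S;T) ≤ min(H(S), H(T)).

Marginal P(S) (row sums):
  P(S=0) = 1/8 + 1/8 + 1/4 = 1/2
  P(S=1) = 1/8 + 1/8 + 1/4 = 1/2
Marginal P(T) (column sums):
  P(T=0) = 1/8 + 1/8 = 1/4
  P(T=1) = 1/8 + 1/8 = 1/4
  P(T=2) = 1/4 + 1/4 = 1/2

H(S) = -[(1/2)·log₂(1/2) + (1/2)·log₂(1/2)]
  = 0.5000 + 0.5000
  = 1.0000 bits
H(T) = -[(1/4)·log₂(1/4) + (1/4)·log₂(1/4) + (1/2)·log₂(1/2)]
  = 0.5000 + 0.5000 + 0.5000
  = 1.5000 bits

Maximum possible I(S;T) = min(1.0000, 1.5000) = 1.0000 bits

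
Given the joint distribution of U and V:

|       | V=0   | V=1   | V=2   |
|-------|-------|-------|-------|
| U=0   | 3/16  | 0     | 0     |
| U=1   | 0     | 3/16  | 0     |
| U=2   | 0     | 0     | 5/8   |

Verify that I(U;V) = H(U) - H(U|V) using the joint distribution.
Left side, from I(U;V) = H(U) + H(V) - H(U,V):
Marginal P(U) (row sums):
  P(U=0) = 3/16 + 0 + 0 = 3/16
  P(U=1) = 0 + 3/16 + 0 = 3/16
  P(U=2) = 0 + 0 + 5/8 = 5/8
Marginal P(V) (column sums):
  P(V=0) = 3/16 + 0 + 0 = 3/16
  P(V=1) = 0 + 3/16 + 0 = 3/16
  P(V=2) = 0 + 0 + 5/8 = 5/8

H(U) = -[(3/16)·log₂(3/16) + (3/16)·log₂(3/16) + (5/8)·log₂(5/8)]
  = 0.4528 + 0.4528 + 0.4238
  = 1.3294 bits
H(V) = -[(3/16)·log₂(3/16) + (3/16)·log₂(3/16) + (5/8)·log₂(5/8)]
  = 0.4528 + 0.4528 + 0.4238
  = 1.3294 bits
H(U,V) = -[(3/16)·log₂(3/16) + (3/16)·log₂(3/16) + (5/8)·log₂(5/8)]
  = 0.4528 + 0.4528 + 0.4238
  = 1.3294 bits

I(U;V) = H(U) + H(V) - H(U,V)
  = 1.3294 + 1.3294 - 1.3294
  = 1.3294 bits

Right side, with H(U|V) computed directly from the conditional probabilities:
H(U|V) = -Σ P(U,V)·log₂ P(U|V), where P(U|V) = P(U,V) / P(V)
  (cells with P(U,V) = 0 contribute 0)
  (U=0,V=0): P(U|V) = (3/16)/(3/16) = 1;  -(3/16)·log₂(1) = 0.0000
  (U=1,V=1): P(U|V) = (3/16)/(3/16) = 1;  -(3/16)·log₂(1) = 0.0000
  (U=2,V=2): P(U|V) = (5/8)/(5/8) = 1;  -(5/8)·log₂(1) = 0.0000
H(U|V) = 0.0000 + 0.0000 + 0.0000
  = 0.0000 bits
H(U) - H(U|V) = 1.3294 - 0.0000 = 1.3294 bits

Both sides equal 1.3294 bits, so I(U;V) = H(U) - H(U|V) ✓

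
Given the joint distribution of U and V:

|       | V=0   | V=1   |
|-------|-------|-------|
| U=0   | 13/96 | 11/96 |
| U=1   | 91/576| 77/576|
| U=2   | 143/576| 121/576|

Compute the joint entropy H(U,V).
H(U,V) = -Σ P(U,V) log₂ P(U,V), summed over the non-zero cells:
H(U,V) = -[(13/96)·log₂(13/96) + (11/96)·log₂(11/96) + (91/576)·log₂(91/576) + (77/576)·log₂(77/576) + (143/576)·log₂(143/576) + (121/576)·log₂(121/576)]
  = 0.3906 + 0.3581 + 0.4206 + 0.3881 + 0.4990 + 0.4729
  = 2.5293 bits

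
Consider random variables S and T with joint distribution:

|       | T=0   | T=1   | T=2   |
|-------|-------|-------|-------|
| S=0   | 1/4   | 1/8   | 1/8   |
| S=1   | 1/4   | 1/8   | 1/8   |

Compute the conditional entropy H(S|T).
Marginal P(T) (column sums):
  P(T=0) = 1/4 + 1/4 = 1/2
  P(T=1) = 1/8 + 1/8 = 1/4
  P(T=2) = 1/8 + 1/8 = 1/4

H(S|T) = -Σ P(S,T)·log₂ P(S|T), where P(S|T) = P(S,T) / P(T)
  (S=0,T=0): P(S|T) = (1/4)/(1/2) = 1/2;  -(1/4)·log₂(1/2) = 0.2500
  (S=0,T=1): P(S|T) = (1/8)/(1/4) = 1/2;  -(1/8)·log₂(1/2) = 0.1250
  (S=0,T=2): P(S|T) = (1/8)/(1/4) = 1/2;  -(1/8)·log₂(1/2) = 0.1250
  (S=1,T=0): P(S|T) = (1/4)/(1/2) = 1/2;  -(1/4)·log₂(1/2) = 0.2500
  (S=1,T=1): P(S|T) = (1/8)/(1/4) = 1/2;  -(1/8)·log₂(1/2) = 0.1250
  (S=1,T=2): P(S|T) = (1/8)/(1/4) = 1/2;  -(1/8)·log₂(1/2) = 0.1250
H(S|T) = 0.2500 + 0.1250 + 0.1250 + 0.2500 + 0.1250 + 0.1250
  = 1.0000 bits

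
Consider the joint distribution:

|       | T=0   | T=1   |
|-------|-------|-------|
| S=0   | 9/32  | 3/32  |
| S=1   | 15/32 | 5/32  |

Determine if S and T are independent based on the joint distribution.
Marginal P(S) (row sums):
  P(S=0) = 9/32 + 3/32 = 3/8
  P(S=1) = 15/32 + 5/32 = 5/8
Marginal P(T) (column sums):
  P(T=0) = 9/32 + 15/32 = 3/4
  P(T=1) = 3/32 + 5/32 = 1/4

S and T are independent iff P(S=i,T=j) = P(S=i)·P(T=j) for every cell.
  P(S=0)·P(T=0) = 3/8 × 3/4 = 9/32 = P(S=0,T=0) ✓
  P(S=0)·P(T=1) = 3/8 × 1/4 = 3/32 = P(S=0,T=1) ✓
  P(S=1)·P(T=0) = 5/8 × 3/4 = 15/32 = P(S=1,T=0) ✓
  P(S=1)·P(T=1) = 5/8 × 1/4 = 5/32 = P(S=1,T=1) ✓

Yes, S and T are independent: every cell factors, so I(S;T) = 0 bits.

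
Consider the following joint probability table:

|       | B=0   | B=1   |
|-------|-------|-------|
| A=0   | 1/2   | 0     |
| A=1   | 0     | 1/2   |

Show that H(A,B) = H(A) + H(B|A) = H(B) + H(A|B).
Marginal P(A) (row sums):
  P(A=0) = 1/2 + 0 = 1/2
  P(A=1) = 0 + 1/2 = 1/2
Marginal P(B) (column sums):
  P(B=0) = 1/2 + 0 = 1/2
  P(B=1) = 0 + 1/2 = 1/2

Decomposition 1: H(A) + H(B|A)
H(A) = -[(1/2)·log₂(1/2) + (1/2)·log₂(1/2)]
  = 0.5000 + 0.5000
  = 1.0000 bits
H(B|A) = -Σ P(A,B)·log₂ P(B|A), where P(B|A) = P(A,B) / P(A)
  (cells with P(A,B) = 0 contribute 0)
  (A=0,B=0): P(B|A) = (1/2)/(1/2) = 1;  -(1/2)·log₂(1) = 0.0000
  (A=1,B=1): P(B|A) = (1/2)/(1/2) = 1;  -(1/2)·log₂(1) = 0.0000
H(B|A) = 0.0000 + 0.0000
  = 0.0000 bits
H(A) + H(B|A) = 1.0000 + 0.0000 = 1.0000 bits

Decomposition 2: H(B) + H(A|B)
H(B) = -[(1/2)·log₂(1/2) + (1/2)·log₂(1/2)]
  = 0.5000 + 0.5000
  = 1.0000 bits
H(A|B) = -Σ P(A,B)·log₂ P(A|B), where P(A|B) = P(A,B) / P(B)
  (cells with P(A,B) = 0 contribute 0)
  (A=0,B=0): P(A|B) = (1/2)/(1/2) = 1;  -(1/2)·log₂(1) = 0.0000
  (A=1,B=1): P(A|B) = (1/2)/(1/2) = 1;  -(1/2)·log₂(1) = 0.0000
H(A|B) = 0.0000 + 0.0000
  = 0.0000 bits
H(B) + H(A|B) = 1.0000 + 0.0000 = 1.0000 bits

Direct computation of the joint entropy:
H(A,B) = -[(1/2)·log₂(1/2) + (1/2)·log₂(1/2)]
  = 0.5000 + 0.5000
  = 1.0000 bits

All three agree: H(A,B) = 1.0000 bits ✓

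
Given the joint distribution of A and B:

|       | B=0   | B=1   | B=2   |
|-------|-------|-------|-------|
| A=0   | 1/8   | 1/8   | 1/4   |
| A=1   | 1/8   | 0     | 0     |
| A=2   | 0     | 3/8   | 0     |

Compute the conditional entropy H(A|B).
Marginal P(B) (column sums):
  P(B=0) = 1/8 + 1/8 + 0 = 1/4
  P(B=1) = 1/8 + 0 + 3/8 = 1/2
  P(B=2) = 1/4 + 0 + 0 = 1/4

H(A|B) = -Σ P(A,B)·log₂ P(A|B), where P(A|B) = P(A,B) / P(B)
  (cells with P(A,B) = 0 contribute 0)
  (A=0,B=0): P(A|B) = (1/8)/(1/4) = 1/2;  -(1/8)·log₂(1/2) = 0.1250
  (A=0,B=1): P(A|B) = (1/8)/(1/2) = 1/4;  -(1/8)·log₂(1/4) = 0.2500
  (A=0,B=2): P(A|B) = (1/4)/(1/4) = 1;  -(1/4)·log₂(1) = 0.0000
  (A=1,B=0): P(A|B) = (1/8)/(1/4) = 1/2;  -(1/8)·log₂(1/2) = 0.1250
  (A=2,B=1): P(A|B) = (3/8)/(1/2) = 3/4;  -(3/8)·log₂(3/4) = 0.1556
H(A|B) = 0.1250 + 0.2500 + 0.0000 + 0.1250 + 0.1556
  = 0.6556 bits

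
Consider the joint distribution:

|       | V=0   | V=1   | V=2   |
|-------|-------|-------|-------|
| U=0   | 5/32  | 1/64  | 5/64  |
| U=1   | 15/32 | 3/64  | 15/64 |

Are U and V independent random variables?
Marginal P(U) (row sums):
  P(U=0) = 5/32 + 1/64 + 5/64 = 1/4
  P(U=1) = 15/32 + 3/64 + 15/64 = 3/4
Marginal P(V) (column sums):
  P(V=0) = 5/32 + 15/32 = 5/8
  P(V=1) = 1/64 + 3/64 = 1/16
  P(V=2) = 5/64 + 15/64 = 5/16

U and V are independent iff P(U=i,V=j) = P(U=i)·P(V=j) for every cell.
  P(U=0)·P(V=0) = 1/4 × 5/8 = 5/32 = P(U=0,V=0) ✓
  P(U=0)·P(V=1) = 1/4 × 1/16 = 1/64 = P(U=0,V=1) ✓
  P(U=0)·P(V=2) = 1/4 × 5/16 = 5/64 = P(U=0,V=2) ✓
  P(U=1)·P(V=0) = 3/4 × 5/8 = 15/32 = P(U=1,V=0) ✓
  P(U=1)·P(V=1) = 3/4 × 1/16 = 3/64 = P(U=1,V=1) ✓
  P(U=1)·P(V=2) = 3/4 × 5/16 = 15/64 = P(U=1,V=2) ✓

Yes, U and V are independent: every cell factors, so I(U;V) = 0 bits.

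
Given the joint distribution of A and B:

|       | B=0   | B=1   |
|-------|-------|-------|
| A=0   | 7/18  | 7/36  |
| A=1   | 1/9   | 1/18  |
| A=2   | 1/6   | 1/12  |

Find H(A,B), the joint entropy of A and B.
H(A,B) = -Σ P(A,B) log₂ P(A,B), summed over the non-zero cells:
H(A,B) = -[(7/18)·log₂(7/18) + (7/36)·log₂(7/36) + (1/9)·log₂(1/9) + (1/18)·log₂(1/18) + (1/6)·log₂(1/6) + (1/12)·log₂(1/12)]
  = 0.5299 + 0.4594 + 0.3522 + 0.2317 + 0.4308 + 0.2987
  = 2.3027 bits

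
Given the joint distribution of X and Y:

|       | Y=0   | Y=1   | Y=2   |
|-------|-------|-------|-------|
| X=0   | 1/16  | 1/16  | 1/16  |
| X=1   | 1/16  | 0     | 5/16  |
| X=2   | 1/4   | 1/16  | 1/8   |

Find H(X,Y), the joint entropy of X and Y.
H(X,Y) = -Σ P(X,Y) log₂ P(X,Y), summed over the non-zero cells:
H(X,Y) = -[(1/16)·log₂(1/16) + (1/16)·log₂(1/16) + (1/16)·log₂(1/16) + (1/16)·log₂(1/16) + (5/16)·log₂(5/16) + (1/4)·log₂(1/4) + (1/16)·log₂(1/16) + (1/8)·log₂(1/8)]
  = 0.2500 + 0.2500 + 0.2500 + 0.2500 + 0.5244 + 0.5000 + 0.2500 + 0.3750
  = 2.6494 bits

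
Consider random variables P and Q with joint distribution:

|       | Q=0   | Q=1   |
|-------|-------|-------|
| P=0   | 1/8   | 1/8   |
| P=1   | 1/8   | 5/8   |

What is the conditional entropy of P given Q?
Marginal P(Q) (column sums):
  P(Q=0) = 1/8 + 1/8 = 1/4
  P(Q=1) = 1/8 + 5/8 = 3/4

H(P|Q) = -Σ P(P,Q)·log₂ P(P|Q), where P(P|Q) = P(P,Q) / P(Q)
  (P=0,Q=0): P(P|Q) = (1/8)/(1/4) = 1/2;  -(1/8)·log₂(1/2) = 0.1250
  (P=0,Q=1): P(P|Q) = (1/8)/(3/4) = 1/6;  -(1/8)·log₂(1/6) = 0.3231
  (P=1,Q=0): P(P|Q) = (1/8)/(1/4) = 1/2;  -(1/8)·log₂(1/2) = 0.1250
  (P=1,Q=1): P(P|Q) = (5/8)/(3/4) = 5/6;  -(5/8)·log₂(5/6) = 0.1644
H(P|Q) = 0.1250 + 0.3231 + 0.1250 + 0.1644
  = 0.7375 bits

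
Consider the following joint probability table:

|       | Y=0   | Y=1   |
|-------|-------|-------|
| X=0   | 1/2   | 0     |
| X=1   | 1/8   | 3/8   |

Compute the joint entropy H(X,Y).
H(X,Y) = -Σ P(X,Y) log₂ P(X,Y), summed over the non-zero cells:
H(X,Y) = -[(1/2)·log₂(1/2) + (1/8)·log₂(1/8) + (3/8)·log₂(3/8)]
  = 0.5000 + 0.3750 + 0.5306
  = 1.4056 bits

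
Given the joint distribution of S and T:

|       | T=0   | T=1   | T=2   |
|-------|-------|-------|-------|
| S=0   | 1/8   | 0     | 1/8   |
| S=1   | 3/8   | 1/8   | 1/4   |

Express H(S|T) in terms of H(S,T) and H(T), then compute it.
H(S|T) = H(S,T) - H(T)

Marginal P(T) (column sums):
  P(T=0) = 1/8 + 3/8 = 1/2
  P(T=1) = 0 + 1/8 = 1/8
  P(T=2) = 1/8 + 1/4 = 3/8

H(S,T) = -[(1/8)·log₂(1/8) + (1/8)·log₂(1/8) + (3/8)·log₂(3/8) + (1/8)·log₂(1/8) + (1/4)·log₂(1/4)]
  = 0.3750 + 0.3750 + 0.5306 + 0.3750 + 0.5000
  = 2.1556 bits
H(T) = -[(1/2)·log₂(1/2) + (1/8)·log₂(1/8) + (3/8)·log₂(3/8)]
  = 0.5000 + 0.3750 + 0.5306
  = 1.4056 bits

H(S|T) = 2.1556 - 1.4056 = 0.7500 bits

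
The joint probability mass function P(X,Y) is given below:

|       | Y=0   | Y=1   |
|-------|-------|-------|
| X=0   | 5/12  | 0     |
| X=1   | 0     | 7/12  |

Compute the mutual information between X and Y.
Marginal P(X) (row sums):
  P(X=0) = 5/12 + 0 = 5/12
  P(X=1) = 0 + 7/12 = 7/12
Marginal P(Y) (column sums):
  P(Y=0) = 5/12 + 0 = 5/12
  P(Y=1) = 0 + 7/12 = 7/12

H(X) = -[(5/12)·log₂(5/12) + (7/12)·log₂(7/12)]
  = 0.5263 + 0.4536
  = 0.9799 bits
H(Y) = -[(5/12)·log₂(5/12) + (7/12)·log₂(7/12)]
  = 0.5263 + 0.4536
  = 0.9799 bits
H(X,Y) = -[(5/12)·log₂(5/12) + (7/12)·log₂(7/12)]
  = 0.5263 + 0.4536
  = 0.9799 bits

I(X;Y) = H(X) + H(Y) - H(X,Y)
  = 0.9799 + 0.9799 - 0.9799
  = 0.9799 bits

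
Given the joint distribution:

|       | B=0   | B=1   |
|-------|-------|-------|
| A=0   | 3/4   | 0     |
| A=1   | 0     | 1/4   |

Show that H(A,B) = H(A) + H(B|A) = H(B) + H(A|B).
Marginal P(A) (row sums):
  P(A=0) = 3/4 + 0 = 3/4
  P(A=1) = 0 + 1/4 = 1/4
Marginal P(B) (column sums):
  P(B=0) = 3/4 + 0 = 3/4
  P(B=1) = 0 + 1/4 = 1/4

Decomposition 1: H(A) + H(B|A)
H(A) = -[(3/4)·log₂(3/4) + (1/4)·log₂(1/4)]
  = 0.3113 + 0.5000
  = 0.8113 bits
H(B|A) = -Σ P(A,B)·log₂ P(B|A), where P(B|A) = P(A,B) / P(A)
  (cells with P(A,B) = 0 contribute 0)
  (A=0,B=0): P(B|A) = (3/4)/(3/4) = 1;  -(3/4)·log₂(1) = 0.0000
  (A=1,B=1): P(B|A) = (1/4)/(1/4) = 1;  -(1/4)·log₂(1) = 0.0000
H(B|A) = 0.0000 + 0.0000
  = 0.0000 bits
H(A) + H(B|A) = 0.8113 + 0.0000 = 0.8113 bits

Decomposition 2: H(B) + H(A|B)
H(B) = -[(3/4)·log₂(3/4) + (1/4)·log₂(1/4)]
  = 0.3113 + 0.5000
  = 0.8113 bits
H(A|B) = -Σ P(A,B)·log₂ P(A|B), where P(A|B) = P(A,B) / P(B)
  (cells with P(A,B) = 0 contribute 0)
  (A=0,B=0): P(A|B) = (3/4)/(3/4) = 1;  -(3/4)·log₂(1) = 0.0000
  (A=1,B=1): P(A|B) = (1/4)/(1/4) = 1;  -(1/4)·log₂(1) = 0.0000
H(A|B) = 0.0000 + 0.0000
  = 0.0000 bits
H(B) + H(A|B) = 0.8113 + 0.0000 = 0.8113 bits

Direct computation of the joint entropy:
H(A,B) = -[(3/4)·log₂(3/4) + (1/4)·log₂(1/4)]
  = 0.3113 + 0.5000
  = 0.8113 bits

All three agree: H(A,B) = 0.8113 bits ✓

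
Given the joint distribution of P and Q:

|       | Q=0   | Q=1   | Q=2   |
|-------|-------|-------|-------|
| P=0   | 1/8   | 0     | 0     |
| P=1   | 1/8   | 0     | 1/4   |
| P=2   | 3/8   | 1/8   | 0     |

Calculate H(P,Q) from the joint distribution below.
H(P,Q) = -Σ P(P,Q) log₂ P(P,Q), summed over the non-zero cells:
H(P,Q) = -[(1/8)·log₂(1/8) + (1/8)·log₂(1/8) + (1/4)·log₂(1/4) + (3/8)·log₂(3/8) + (1/8)·log₂(1/8)]
  = 0.3750 + 0.3750 + 0.5000 + 0.5306 + 0.3750
  = 2.1556 bits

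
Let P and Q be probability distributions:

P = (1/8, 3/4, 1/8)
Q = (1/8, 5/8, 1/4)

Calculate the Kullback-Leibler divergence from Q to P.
D(P||Q) = Σ P(i) log₂(P(i)/Q(i))
  i=0: (1/8) × log₂((1/8)/(1/8)) = (1/8) × log₂(1) = 0.0000
  i=1: (3/4) × log₂((3/4)/(5/8)) = (3/4) × log₂(6/5) = 0.1973
  i=2: (1/8) × log₂((1/8)/(1/4)) = (1/8) × log₂(1/2) = -0.1250
D(P||Q) = 0.0000 + 0.1973 - 0.1250
  = 0.0723 bits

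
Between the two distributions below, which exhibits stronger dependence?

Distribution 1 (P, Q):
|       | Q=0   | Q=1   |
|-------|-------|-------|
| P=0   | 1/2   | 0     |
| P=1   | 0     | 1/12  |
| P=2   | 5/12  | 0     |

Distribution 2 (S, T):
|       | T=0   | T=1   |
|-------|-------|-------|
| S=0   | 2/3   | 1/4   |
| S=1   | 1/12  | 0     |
Distribution 1 (P, Q):
Marginal P(P) (row sums):
  P(P=0) = 1/2 + 0 = 1/2
  P(P=1) = 0 + 1/12 = 1/12
  P(P=2) = 5/12 + 0 = 5/12
Marginal P(Q) (column sums):
  P(Q=0) = 1/2 + 0 + 5/12 = 11/12
  P(Q=1) = 0 + 1/12 + 0 = 1/12

H(P) = -[(1/2)·log₂(1/2) + (1/12)·log₂(1/12) + (5/12)·log₂(5/12)]
  = 0.5000 + 0.2987 + 0.5263
  = 1.3250 bits
H(Q) = -[(11/12)·log₂(11/12) + (1/12)·log₂(1/12)]
  = 0.1151 + 0.2987
  = 0.4138 bits
H(P,Q) = -[(1/2)·log₂(1/2) + (1/12)·log₂(1/12) + (5/12)·log₂(5/12)]
  = 0.5000 + 0.2987 + 0.5263
  = 1.3250 bits

I(P;Q) = H(P) + H(Q) - H(P,Q)
  = 1.3250 + 0.4138 - 1.3250
  = 0.4138 bits

Distribution 2 (S, T):
Marginal P(S) (row sums):
  P(S=0) = 2/3 + 1/4 = 11/12
  P(S=1) = 1/12 + 0 = 1/12
Marginal P(T) (column sums):
  P(T=0) = 2/3 + 1/12 = 3/4
  P(T=1) = 1/4 + 0 = 1/4

H(S) = -[(11/12)·log₂(11/12) + (1/12)·log₂(1/12)]
  = 0.1151 + 0.2987
  = 0.4138 bits
H(T) = -[(3/4)·log₂(3/4) + (1/4)·log₂(1/4)]
  = 0.3113 + 0.5000
  = 0.8113 bits
H(S,T) = -[(2/3)·log₂(2/3) + (1/4)·log₂(1/4) + (1/12)·log₂(1/12)]
  = 0.3900 + 0.5000 + 0.2987
  = 1.1887 bits

I(S;T) = H(S) + H(T) - H(S,T)
  = 0.4138 + 0.8113 - 1.1887
  = 0.0364 bits

I(P;Q) = 0.4138 bits > I(S;T) = 0.0364 bits, so (P, Q) has the higher mutual information (stronger dependence).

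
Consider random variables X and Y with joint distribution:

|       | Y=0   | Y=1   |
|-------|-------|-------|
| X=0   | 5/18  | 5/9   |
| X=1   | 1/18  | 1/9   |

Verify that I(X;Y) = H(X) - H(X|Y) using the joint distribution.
Left side, from I(X;Y) = H(X) + H(Y) - H(X,Y):
Marginal P(X) (row sums):
  P(X=0) = 5/18 + 5/9 = 5/6
  P(X=1) = 1/18 + 1/9 = 1/6
Marginal P(Y) (column sums):
  P(Y=0) = 5/18 + 1/18 = 1/3
  P(Y=1) = 5/9 + 1/9 = 2/3

H(X) = -[(5/6)·log₂(5/6) + (1/6)·log₂(1/6)]
  = 0.2192 + 0.4308
  = 0.6500 bits
H(Y) = -[(1/3)·log₂(1/3) + (2/3)·log₂(2/3)]
  = 0.5283 + 0.3900
  = 0.9183 bits
H(X,Y) = -[(5/18)·log₂(5/18) + (5/9)·log₂(5/9) + (1/18)·log₂(1/18) + (1/9)·log₂(1/9)]
  = 0.5133 + 0.4711 + 0.2317 + 0.3522
  = 1.5683 bits

I(X;Y) = H(X) + H(Y) - H(X,Y)
  = 0.6500 + 0.9183 - 1.5683
  = 0.0000 bits

Right side, with H(X|Y) computed directly from the conditional probabilities:
H(X|Y) = -Σ P(X,Y)·log₂ P(X|Y), where P(X|Y) = P(X,Y) / P(Y)
  (X=0,Y=0): P(X|Y) = (5/18)/(1/3) = 5/6;  -(5/18)·log₂(5/6) = 0.0731
  (X=0,Y=1): P(X|Y) = (5/9)/(2/3) = 5/6;  -(5/9)·log₂(5/6) = 0.1461
  (X=1,Y=0): P(X|Y) = (1/18)/(1/3) = 1/6;  -(1/18)·log₂(1/6) = 0.1436
  (X=1,Y=1): P(X|Y) = (1/9)/(2/3) = 1/6;  -(1/9)·log₂(1/6) = 0.2872
H(X|Y) = 0.0731 + 0.1461 + 0.1436 + 0.2872
  = 0.6500 bits
H(X) - H(X|Y) = 0.6500 - 0.6500 = 0.0000 bits

Both sides equal 0.0000 bits, so I(X;Y) = H(X) - H(X|Y) ✓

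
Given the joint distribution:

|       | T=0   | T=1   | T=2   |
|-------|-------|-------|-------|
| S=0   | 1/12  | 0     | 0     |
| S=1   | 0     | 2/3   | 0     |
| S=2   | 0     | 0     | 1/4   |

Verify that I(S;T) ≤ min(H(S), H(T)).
Marginal P(S) (row sums):
  P(S=0) = 1/12 + 0 + 0 = 1/12
  P(S=1) = 0 + 2/3 + 0 = 2/3
  P(S=2) = 0 + 0 + 1/4 = 1/4
Marginal P(T) (column sums):
  P(T=0) = 1/12 + 0 + 0 = 1/12
  P(T=1) = 0 + 2/3 + 0 = 2/3
  P(T=2) = 0 + 0 + 1/4 = 1/4

H(S) = -[(1/12)·log₂(1/12) + (2/3)·log₂(2/3) + (1/4)·log₂(1/4)]
  = 0.2987 + 0.3900 + 0.5000
  = 1.1887 bits
H(T) = -[(1/12)·log₂(1/12) + (2/3)·log₂(2/3) + (1/4)·log₂(1/4)]
  = 0.2987 + 0.3900 + 0.5000
  = 1.1887 bits
H(S,T) = -[(1/12)·log₂(1/12) + (2/3)·log₂(2/3) + (1/4)·log₂(1/4)]
  = 0.2987 + 0.3900 + 0.5000
  = 1.1887 bits

I(S;T) = H(S) + H(T) - H(S,T)
  = 1.1887 + 1.1887 - 1.1887
  = 1.1887 bits

min(H(S), H(T)) = min(1.1887, 1.1887) = 1.1887 bits
Since 1.1887 ≤ 1.1887, the bound is satisfied ✓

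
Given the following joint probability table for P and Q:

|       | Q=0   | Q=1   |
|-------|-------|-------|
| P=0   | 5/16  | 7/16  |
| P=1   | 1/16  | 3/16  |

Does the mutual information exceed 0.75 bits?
Marginal P(P) (row sums):
  P(P=0) = 5/16 + 7/16 = 3/4
  P(P=1) = 1/16 + 3/16 = 1/4
Marginal P(Q) (column sums):
  P(Q=0) = 5/16 + 1/16 = 3/8
  P(Q=1) = 7/16 + 3/16 = 5/8

H(P) = -[(3/4)·log₂(3/4) + (1/4)·log₂(1/4)]
  = 0.3113 + 0.5000
  = 0.8113 bits
H(Q) = -[(3/8)·log₂(3/8) + (5/8)·log₂(5/8)]
  = 0.5306 + 0.4238
  = 0.9544 bits
H(P,Q) = -[(5/16)·log₂(5/16) + (7/16)·log₂(7/16) + (1/16)·log₂(1/16) + (3/16)·log₂(3/16)]
  = 0.5244 + 0.5218 + 0.2500 + 0.4528
  = 1.7490 bits

I(P;Q) = H(P) + H(Q) - H(P,Q)
  = 0.8113 + 0.9544 - 1.7490
  = 0.0167 bits

No. I(P;Q) = 0.0167 bits, which is ≤ 0.75 bits.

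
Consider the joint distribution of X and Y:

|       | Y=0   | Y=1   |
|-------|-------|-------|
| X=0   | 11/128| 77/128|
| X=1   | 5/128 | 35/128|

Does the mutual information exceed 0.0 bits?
Marginal P(X) (row sums):
  P(X=0) = 11/128 + 77/128 = 11/16
  P(X=1) = 5/128 + 35/128 = 5/16
Marginal P(Y) (column sums):
  P(Y=0) = 11/128 + 5/128 = 1/8
  P(Y=1) = 77/128 + 35/128 = 7/8

H(X) = -[(11/16)·log₂(11/16) + (5/16)·log₂(5/16)]
  = 0.3716 + 0.5244
  = 0.8960 bits
H(Y) = -[(1/8)·log₂(1/8) + (7/8)·log₂(7/8)]
  = 0.3750 + 0.1686
  = 0.5436 bits
H(X,Y) = -[(11/128)·log₂(11/128) + (77/128)·log₂(77/128) + (5/128)·log₂(5/128) + (35/128)·log₂(35/128)]
  = 0.3043 + 0.4411 + 0.1827 + 0.5115
  = 1.4396 bits

I(X;Y) = H(X) + H(Y) - H(X,Y)
  = 0.8960 + 0.5436 - 1.4396
  = 0.0000 bits

No. I(X;Y) = 0.0000 bits, which is ≤ 0.0 bits.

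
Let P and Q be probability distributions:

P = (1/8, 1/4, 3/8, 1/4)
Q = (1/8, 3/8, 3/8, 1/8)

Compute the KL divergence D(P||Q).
D(P||Q) = Σ P(i) log₂(P(i)/Q(i))
  i=0: (1/8) × log₂((1/8)/(1/8)) = (1/8) × log₂(1) = 0.0000
  i=1: (1/4) × log₂((1/4)/(3/8)) = (1/4) × log₂(2/3) = -0.1462
  i=2: (3/8) × log₂((3/8)/(3/8)) = (3/8) × log₂(1) = 0.0000
  i=3: (1/4) × log₂((1/4)/(1/8)) = (1/4) × log₂(2) = 0.2500
D(P||Q) = 0.0000 - 0.1462 + 0.0000 + 0.2500
  = 0.1038 bits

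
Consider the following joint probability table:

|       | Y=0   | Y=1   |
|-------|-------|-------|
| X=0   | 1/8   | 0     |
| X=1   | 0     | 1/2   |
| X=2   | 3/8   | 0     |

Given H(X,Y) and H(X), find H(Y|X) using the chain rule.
From the chain rule: H(X,Y) = H(X) + H(Y|X)
Therefore: H(Y|X) = H(X,Y) - H(X)

H(X,Y) = -[(1/8)·log₂(1/8) + (1/2)·log₂(1/2) + (3/8)·log₂(3/8)]
  = 0.3750 + 0.5000 + 0.5306
  = 1.4056 bits
Marginal P(X) (row sums):
  P(X=0) = 1/8 + 0 = 1/8
  P(X=1) = 0 + 1/2 = 1/2
  P(X=2) = 3/8 + 0 = 3/8
H(X) = -[(1/8)·log₂(1/8) + (1/2)·log₂(1/2) + (3/8)·log₂(3/8)]
  = 0.3750 + 0.5000 + 0.5306
  = 1.4056 bits

H(Y|X) = 1.4056 - 1.4056 = 0.0000 bits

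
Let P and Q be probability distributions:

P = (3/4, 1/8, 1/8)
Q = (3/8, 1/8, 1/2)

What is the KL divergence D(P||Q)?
D(P||Q) = Σ P(i) log₂(P(i)/Q(i))
  i=0: (3/4) × log₂((3/4)/(3/8)) = (3/4) × log₂(2) = 0.7500
  i=1: (1/8) × log₂((1/8)/(1/8)) = (1/8) × log₂(1) = 0.0000
  i=2: (1/8) × log₂((1/8)/(1/2)) = (1/8) × log₂(1/4) = -0.2500
D(P||Q) = 0.7500 + 0.0000 - 0.2500
  = 0.5000 bits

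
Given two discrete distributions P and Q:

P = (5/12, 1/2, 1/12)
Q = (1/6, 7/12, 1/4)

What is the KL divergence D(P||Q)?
D(P||Q) = Σ P(i) log₂(P(i)/Q(i))
  i=0: (5/12) × log₂((5/12)/(1/6)) = (5/12) × log₂(5/2) = 0.5508
  i=1: (1/2) × log₂((1/2)/(7/12)) = (1/2) × log₂(6/7) = -0.1112
  i=2: (1/12) × log₂((1/12)/(1/4)) = (1/12) × log₂(1/3) = -0.1321
D(P||Q) = 0.5508 - 0.1112 - 0.1321
  = 0.3075 bits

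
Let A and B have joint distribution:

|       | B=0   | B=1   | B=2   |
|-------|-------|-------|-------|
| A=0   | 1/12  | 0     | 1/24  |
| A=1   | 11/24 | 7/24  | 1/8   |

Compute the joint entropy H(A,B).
H(A,B) = -Σ P(A,B) log₂ P(A,B), summed over the non-zero cells:
H(A,B) = -[(1/12)·log₂(1/12) + (1/24)·log₂(1/24) + (11/24)·log₂(11/24) + (7/24)·log₂(7/24) + (1/8)·log₂(1/8)]
  = 0.2987 + 0.1910 + 0.5159 + 0.5185 + 0.3750
  = 1.8991 bits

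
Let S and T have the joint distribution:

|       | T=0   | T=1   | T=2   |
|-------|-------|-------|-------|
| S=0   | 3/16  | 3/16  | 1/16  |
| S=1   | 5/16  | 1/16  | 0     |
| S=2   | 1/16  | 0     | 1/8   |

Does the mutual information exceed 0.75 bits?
Marginal P(S) (row sums):
  P(S=0) = 3/16 + 3/16 + 1/16 = 7/16
  P(S=1) = 5/16 + 1/16 + 0 = 3/8
  P(S=2) = 1/16 + 0 + 1/8 = 3/16
Marginal P(T) (column sums):
  P(T=0) = 3/16 + 5/16 + 1/16 = 9/16
  P(T=1) = 3/16 + 1/16 + 0 = 1/4
  P(T=2) = 1/16 + 0 + 1/8 = 3/16

H(S) = -[(7/16)·log₂(7/16) + (3/8)·log₂(3/8) + (3/16)·log₂(3/16)]
  = 0.5218 + 0.5306 + 0.4528
  = 1.5052 bits
H(T) = -[(9/16)·log₂(9/16) + (1/4)·log₂(1/4) + (3/16)·log₂(3/16)]
  = 0.4669 + 0.5000 + 0.4528
  = 1.4197 bits
H(S,T) = -[(3/16)·log₂(3/16) + (3/16)·log₂(3/16) + (1/16)·log₂(1/16) + (5/16)·log₂(5/16) + (1/16)·log₂(1/16) + (1/16)·log₂(1/16) + (1/8)·log₂(1/8)]
  = 0.4528 + 0.4528 + 0.2500 + 0.5244 + 0.2500 + 0.2500 + 0.3750
  = 2.5550 bits

I(S;T) = H(S) + H(T) - H(S,T)
  = 1.5052 + 1.4197 - 2.5550
  = 0.3699 bits

No. I(S;T) = 0.3699 bits, which is ≤ 0.75 bits.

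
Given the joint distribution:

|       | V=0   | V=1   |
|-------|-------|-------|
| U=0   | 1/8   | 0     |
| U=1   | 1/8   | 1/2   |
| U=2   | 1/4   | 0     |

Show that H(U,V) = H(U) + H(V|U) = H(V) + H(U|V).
Marginal P(U) (row sums):
  P(U=0) = 1/8 + 0 = 1/8
  P(U=1) = 1/8 + 1/2 = 5/8
  P(U=2) = 1/4 + 0 = 1/4
Marginal P(V) (column sums):
  P(V=0) = 1/8 + 1/8 + 1/4 = 1/2
  P(V=1) = 0 + 1/2 + 0 = 1/2

Decomposition 1: H(U) + H(V|U)
H(U) = -[(1/8)·log₂(1/8) + (5/8)·log₂(5/8) + (1/4)·log₂(1/4)]
  = 0.3750 + 0.4238 + 0.5000
  = 1.2988 bits
H(V|U) = -Σ P(U,V)·log₂ P(V|U), where P(V|U) = P(U,V) / P(U)
  (cells with P(U,V) = 0 contribute 0)
  (U=0,V=0): P(V|U) = (1/8)/(1/8) = 1;  -(1/8)·log₂(1) = 0.0000
  (U=1,V=0): P(V|U) = (1/8)/(5/8) = 1/5;  -(1/8)·log₂(1/5) = 0.2902
  (U=1,V=1): P(V|U) = (1/2)/(5/8) = 4/5;  -(1/2)·log₂(4/5) = 0.1610
  (U=2,V=0): P(V|U) = (1/4)/(1/4) = 1;  -(1/4)·log₂(1) = 0.0000
H(V|U) = 0.0000 + 0.2902 + 0.1610 + 0.0000
  = 0.4512 bits
H(U) + H(V|U) = 1.2988 + 0.4512 = 1.7500 bits

Decomposition 2: H(V) + H(U|V)
H(V) = -[(1/2)·log₂(1/2) + (1/2)·log₂(1/2)]
  = 0.5000 + 0.5000
  = 1.0000 bits
H(U|V) = -Σ P(U,V)·log₂ P(U|V), where P(U|V) = P(U,V) / P(V)
  (cells with P(U,V) = 0 contribute 0)
  (U=0,V=0): P(U|V) = (1/8)/(1/2) = 1/4;  -(1/8)·log₂(1/4) = 0.2500
  (U=1,V=0): P(U|V) = (1/8)/(1/2) = 1/4;  -(1/8)·log₂(1/4) = 0.2500
  (U=1,V=1): P(U|V) = (1/2)/(1/2) = 1;  -(1/2)·log₂(1) = 0.0000
  (U=2,V=0): P(U|V) = (1/4)/(1/2) = 1/2;  -(1/4)·log₂(1/2) = 0.2500
H(U|V) = 0.2500 + 0.2500 + 0.0000 + 0.2500
  = 0.7500 bits
H(V) + H(U|V) = 1.0000 + 0.7500 = 1.7500 bits

Direct computation of the joint entropy:
H(U,V) = -[(1/8)·log₂(1/8) + (1/8)·log₂(1/8) + (1/2)·log₂(1/2) + (1/4)·log₂(1/4)]
  = 0.3750 + 0.3750 + 0.5000 + 0.5000
  = 1.7500 bits

All three agree: H(U,V) = 1.7500 bits ✓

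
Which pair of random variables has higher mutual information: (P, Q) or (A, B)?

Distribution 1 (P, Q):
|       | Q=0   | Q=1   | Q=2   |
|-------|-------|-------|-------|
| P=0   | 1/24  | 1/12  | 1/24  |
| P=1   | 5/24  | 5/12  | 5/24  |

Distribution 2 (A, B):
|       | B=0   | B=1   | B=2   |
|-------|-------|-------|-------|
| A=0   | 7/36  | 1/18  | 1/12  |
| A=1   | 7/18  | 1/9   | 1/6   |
Distribution 1 (P, Q):
Marginal P(P) (row sums):
  P(P=0) = 1/24 + 1/12 + 1/24 = 1/6
  P(P=1) = 5/24 + 5/12 + 5/24 = 5/6
Marginal P(Q) (column sums):
  P(Q=0) = 1/24 + 5/24 = 1/4
  P(Q=1) = 1/12 + 5/12 = 1/2
  P(Q=2) = 1/24 + 5/24 = 1/4

H(P) = -[(1/6)·log₂(1/6) + (5/6)·log₂(5/6)]
  = 0.4308 + 0.2192
  = 0.6500 bits
H(Q) = -[(1/4)·log₂(1/4) + (1/2)·log₂(1/2) + (1/4)·log₂(1/4)]
  = 0.5000 + 0.5000 + 0.5000
  = 1.5000 bits
H(P,Q) = -[(1/24)·log₂(1/24) + (1/12)·log₂(1/12) + (1/24)·log₂(1/24) + (5/24)·log₂(5/24) + (5/12)·log₂(5/12) + (5/24)·log₂(5/24)]
  = 0.1910 + 0.2987 + 0.1910 + 0.4715 + 0.5263 + 0.4715
  = 2.1500 bits

I(P;Q) = H(P) + H(Q) - H(P,Q)
  = 0.6500 + 1.5000 - 2.1500
  = 0.0000 bits

Distribution 2 (A, B):
Marginal P(A) (row sums):
  P(A=0) = 7/36 + 1/18 + 1/12 = 1/3
  P(A=1) = 7/18 + 1/9 + 1/6 = 2/3
Marginal P(B) (column sums):
  P(B=0) = 7/36 + 7/18 = 7/12
  P(B=1) = 1/18 + 1/9 = 1/6
  P(B=2) = 1/12 + 1/6 = 1/4

H(A) = -[(1/3)·log₂(1/3) + (2/3)·log₂(2/3)]
  = 0.5283 + 0.3900
  = 0.9183 bits
H(B) = -[(7/12)·log₂(7/12) + (1/6)·log₂(1/6) + (1/4)·log₂(1/4)]
  = 0.4536 + 0.4308 + 0.5000
  = 1.3844 bits
H(A,B) = -[(7/36)·log₂(7/36) + (1/18)·log₂(1/18) + (1/12)·log₂(1/12) + (7/18)·log₂(7/18) + (1/9)·log₂(1/9) + (1/6)·log₂(1/6)]
  = 0.4594 + 0.2317 + 0.2987 + 0.5299 + 0.3522 + 0.4308
  = 2.3027 bits

I(A;B) = H(A) + H(B) - H(A,B)
  = 0.9183 + 1.3844 - 2.3027
  = 0.0000 bits

Both joint tables factor as the product of their marginals, so I(P;Q) = I(A;B) = 0 bits: neither is larger (both pairs are independent).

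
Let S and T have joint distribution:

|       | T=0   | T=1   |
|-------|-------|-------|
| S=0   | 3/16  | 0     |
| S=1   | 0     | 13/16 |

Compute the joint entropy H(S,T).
H(S,T) = -Σ P(S,T) log₂ P(S,T), summed over the non-zero cells:
H(S,T) = -[(3/16)·log₂(3/16) + (13/16)·log₂(13/16)]
  = 0.4528 + 0.2434
  = 0.6962 bits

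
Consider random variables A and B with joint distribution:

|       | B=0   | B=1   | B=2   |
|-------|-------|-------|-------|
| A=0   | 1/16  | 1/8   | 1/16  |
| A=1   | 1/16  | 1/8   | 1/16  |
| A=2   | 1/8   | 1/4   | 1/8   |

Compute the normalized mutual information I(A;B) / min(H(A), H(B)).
Marginal P(A) (row sums):
  P(A=0) = 1/16 + 1/8 + 1/16 = 1/4
  P(A=1) = 1/16 + 1/8 + 1/16 = 1/4
  P(A=2) = 1/8 + 1/4 + 1/8 = 1/2
Marginal P(B) (column sums):
  P(B=0) = 1/16 + 1/16 + 1/8 = 1/4
  P(B=1) = 1/8 + 1/8 + 1/4 = 1/2
  P(B=2) = 1/16 + 1/16 + 1/8 = 1/4

H(A) = -[(1/4)·log₂(1/4) + (1/4)·log₂(1/4) + (1/2)·log₂(1/2)]
  = 0.5000 + 0.5000 + 0.5000
  = 1.5000 bits
H(B) = -[(1/4)·log₂(1/4) + (1/2)·log₂(1/2) + (1/4)·log₂(1/4)]
  = 0.5000 + 0.5000 + 0.5000
  = 1.5000 bits
H(A,B) = -[(1/16)·log₂(1/16) + (1/8)·log₂(1/8) + (1/16)·log₂(1/16) + (1/16)·log₂(1/16) + (1/8)·log₂(1/8) + (1/16)·log₂(1/16) + (1/8)·log₂(1/8) + (1/4)·log₂(1/4) + (1/8)·log₂(1/8)]
  = 0.2500 + 0.3750 + 0.2500 + 0.2500 + 0.3750 + 0.2500 + 0.3750 + 0.5000 + 0.3750
  = 3.0000 bits

I(A;B) = H(A) + H(B) - H(A,B)
  = 1.5000 + 1.5000 - 3.0000
  = 0.0000 bits

min(H(A), H(B)) = min(1.5000, 1.5000) = 1.5000 bits
Normalized MI = 0.0000 / 1.5000 = 0.0000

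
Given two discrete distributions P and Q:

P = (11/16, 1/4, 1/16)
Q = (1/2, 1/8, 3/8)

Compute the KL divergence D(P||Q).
D(P||Q) = Σ P(i) log₂(P(i)/Q(i))
  i=0: (11/16) × log₂((11/16)/(1/2)) = (11/16) × log₂(11/8) = 0.3159
  i=1: (1/4) × log₂((1/4)/(1/8)) = (1/4) × log₂(2) = 0.2500
  i=2: (1/16) × log₂((1/16)/(3/8)) = (1/16) × log₂(1/6) = -0.1616
D(P||Q) = 0.3159 + 0.2500 - 0.1616
  = 0.4043 bits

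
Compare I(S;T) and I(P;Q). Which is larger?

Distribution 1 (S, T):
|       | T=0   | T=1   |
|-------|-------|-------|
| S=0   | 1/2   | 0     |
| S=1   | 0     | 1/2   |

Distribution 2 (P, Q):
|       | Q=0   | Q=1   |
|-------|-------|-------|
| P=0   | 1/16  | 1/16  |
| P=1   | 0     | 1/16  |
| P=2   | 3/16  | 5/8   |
Distribution 1 (S, T):
Marginal P(S) (row sums):
  P(S=0) = 1/2 + 0 = 1/2
  P(S=1) = 0 + 1/2 = 1/2
Marginal P(T) (column sums):
  P(T=0) = 1/2 + 0 = 1/2
  P(T=1) = 0 + 1/2 = 1/2

H(S) = -[(1/2)·log₂(1/2) + (1/2)·log₂(1/2)]
  = 0.5000 + 0.5000
  = 1.0000 bits
H(T) = -[(1/2)·log₂(1/2) + (1/2)·log₂(1/2)]
  = 0.5000 + 0.5000
  = 1.0000 bits
H(S,T) = -[(1/2)·log₂(1/2) + (1/2)·log₂(1/2)]
  = 0.5000 + 0.5000
  = 1.0000 bits

I(S;T) = H(S) + H(T) - H(S,T)
  = 1.0000 + 1.0000 - 1.0000
  = 1.0000 bits

Distribution 2 (P, Q):
Marginal P(P) (row sums):
  P(P=0) = 1/16 + 1/16 = 1/8
  P(P=1) = 0 + 1/16 = 1/16
  P(P=2) = 3/16 + 5/8 = 13/16
Marginal P(Q) (column sums):
  P(Q=0) = 1/16 + 0 + 3/16 = 1/4
  P(Q=1) = 1/16 + 1/16 + 5/8 = 3/4

H(P) = -[(1/8)·log₂(1/8) + (1/16)·log₂(1/16) + (13/16)·log₂(13/16)]
  = 0.3750 + 0.2500 + 0.2434
  = 0.8684 bits
H(Q) = -[(1/4)·log₂(1/4) + (3/4)·log₂(3/4)]
  = 0.5000 + 0.3113
  = 0.8113 bits
H(P,Q) = -[(1/16)·log₂(1/16) + (1/16)·log₂(1/16) + (1/16)·log₂(1/16) + (3/16)·log₂(3/16) + (5/8)·log₂(5/8)]
  = 0.2500 + 0.2500 + 0.2500 + 0.4528 + 0.4238
  = 1.6266 bits

I(P;Q) = H(P) + H(Q) - H(P,Q)
  = 0.8684 + 0.8113 - 1.6266
  = 0.0531 bits

I(S;T) = 1.0000 bits > I(P;Q) = 0.0531 bits, so (S, T) has the higher mutual information (stronger dependence).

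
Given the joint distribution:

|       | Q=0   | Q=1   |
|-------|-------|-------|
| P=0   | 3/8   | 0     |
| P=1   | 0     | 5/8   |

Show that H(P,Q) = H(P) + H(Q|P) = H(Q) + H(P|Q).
Marginal P(P) (row sums):
  P(P=0) = 3/8 + 0 = 3/8
  P(P=1) = 0 + 5/8 = 5/8
Marginal P(Q) (column sums):
  P(Q=0) = 3/8 + 0 = 3/8
  P(Q=1) = 0 + 5/8 = 5/8

Decomposition 1: H(P) + H(Q|P)
H(P) = -[(3/8)·log₂(3/8) + (5/8)·log₂(5/8)]
  = 0.5306 + 0.4238
  = 0.9544 bits
H(Q|P) = -Σ P(P,Q)·log₂ P(Q|P), where P(Q|P) = P(P,Q) / P(P)
  (cells with P(P,Q) = 0 contribute 0)
  (P=0,Q=0): P(Q|P) = (3/8)/(3/8) = 1;  -(3/8)·log₂(1) = 0.0000
  (P=1,Q=1): P(Q|P) = (5/8)/(5/8) = 1;  -(5/8)·log₂(1) = 0.0000
H(Q|P) = 0.0000 + 0.0000
  = 0.0000 bits
H(P) + H(Q|P) = 0.9544 + 0.0000 = 0.9544 bits

Decomposition 2: H(Q) + H(P|Q)
H(Q) = -[(3/8)·log₂(3/8) + (5/8)·log₂(5/8)]
  = 0.5306 + 0.4238
  = 0.9544 bits
H(P|Q) = -Σ P(P,Q)·log₂ P(P|Q), where P(P|Q) = P(P,Q) / P(Q)
  (cells with P(P,Q) = 0 contribute 0)
  (P=0,Q=0): P(P|Q) = (3/8)/(3/8) = 1;  -(3/8)·log₂(1) = 0.0000
  (P=1,Q=1): P(P|Q) = (5/8)/(5/8) = 1;  -(5/8)·log₂(1) = 0.0000
H(P|Q) = 0.0000 + 0.0000
  = 0.0000 bits
H(Q) + H(P|Q) = 0.9544 + 0.0000 = 0.9544 bits

Direct computation of the joint entropy:
H(P,Q) = -[(3/8)·log₂(3/8) + (5/8)·log₂(5/8)]
  = 0.5306 + 0.4238
  = 0.9544 bits

All three agree: H(P,Q) = 0.9544 bits ✓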